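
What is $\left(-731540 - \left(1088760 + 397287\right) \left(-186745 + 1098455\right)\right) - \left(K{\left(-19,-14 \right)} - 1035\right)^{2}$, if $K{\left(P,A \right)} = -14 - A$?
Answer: $-1354845713135$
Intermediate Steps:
$\left(-731540 - \left(1088760 + 397287\right) \left(-186745 + 1098455\right)\right) - \left(K{\left(-19,-14 \right)} - 1035\right)^{2} = \left(-731540 - \left(1088760 + 397287\right) \left(-186745 + 1098455\right)\right) - \left(\left(-14 - -14\right) - 1035\right)^{2} = \left(-731540 - 1486047 \cdot 911710\right) - \left(\left(-14 + 14\right) - 1035\right)^{2} = \left(-731540 - 1354843910370\right) - \left(0 - 1035\right)^{2} = \left(-731540 - 1354843910370\right) - \left(-1035\right)^{2} = -1354844641910 - 1071225 = -1354845713135$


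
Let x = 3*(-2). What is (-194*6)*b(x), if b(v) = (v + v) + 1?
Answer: 12804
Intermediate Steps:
x = -6
b(v) = 1 + 2*v (b(v) = 2*v + 1 = 1 + 2*v)
(-194*6)*b(x) = (-194*6)*(1 + 2*(-6)) = -1164*(1 - 12) = -1164*(-11) = 12804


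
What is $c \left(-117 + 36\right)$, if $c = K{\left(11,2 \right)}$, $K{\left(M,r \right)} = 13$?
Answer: $-1053$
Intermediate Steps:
$c = 13$
$c \left(-117 + 36\right) = 13 \left(-117 + 36\right) = 13 \left(-81\right) = -1053$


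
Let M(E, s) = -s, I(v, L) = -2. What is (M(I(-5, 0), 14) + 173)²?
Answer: 25281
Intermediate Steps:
(M(I(-5, 0), 14) + 173)² = (-1*14 + 173)² = (-14 + 173)² = 159² = 25281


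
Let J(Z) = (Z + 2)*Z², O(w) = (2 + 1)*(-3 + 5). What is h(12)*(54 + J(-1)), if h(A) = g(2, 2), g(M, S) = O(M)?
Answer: 330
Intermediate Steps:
O(w) = 6 (O(w) = 3*2 = 6)
J(Z) = Z²*(2 + Z) (J(Z) = (2 + Z)*Z² = Z²*(2 + Z))
g(M, S) = 6
h(A) = 6
h(12)*(54 + J(-1)) = 6*(54 + (-1)²*(2 - 1)) = 6*(54 + 1*1) = 6*(54 + 1) = 6*55 = 330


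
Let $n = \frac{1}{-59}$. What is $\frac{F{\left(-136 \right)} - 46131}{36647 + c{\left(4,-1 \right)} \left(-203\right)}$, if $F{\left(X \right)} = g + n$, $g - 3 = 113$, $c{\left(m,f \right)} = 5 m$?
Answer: $- \frac{2714886}{1922633} \approx -1.4121$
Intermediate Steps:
$g = 116$ ($g = 3 + 113 = 116$)
$n = - \frac{1}{59} \approx -0.016949$
$F{\left(X \right)} = \frac{6843}{59}$ ($F{\left(X \right)} = 116 - \frac{1}{59} = \frac{6843}{59}$)
$\frac{F{\left(-136 \right)} - 46131}{36647 + c{\left(4,-1 \right)} \left(-203\right)} = \frac{\frac{6843}{59} - 46131}{36647 + 5 \cdot 4 \left(-203\right)} = - \frac{2714886}{59 \left(36647 + 20 \left(-203\right)\right)} = - \frac{2714886}{59 \left(36647 - 4060\right)} = - \frac{2714886}{59 \cdot 32587} = \left(- \frac{2714886}{59}\right) \frac{1}{32587} = - \frac{2714886}{1922633}$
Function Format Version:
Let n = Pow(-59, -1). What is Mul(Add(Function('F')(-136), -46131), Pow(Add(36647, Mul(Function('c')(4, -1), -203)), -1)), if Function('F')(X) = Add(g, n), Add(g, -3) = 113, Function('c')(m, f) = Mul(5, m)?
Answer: Rational(-2714886, 1922633) ≈ -1.4121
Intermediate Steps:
g = 116 (g = Add(3, 113) = 116)
n = Rational(-1, 59) ≈ -0.016949
Function('F')(X) = Rational(6843, 59) (Function('F')(X) = Add(116, Rational(-1, 59)) = Rational(6843, 59))
Mul(Add(Function('F')(-136), -46131), Pow(Add(36647, Mul(Function('c')(4, -1), -203)), -1)) = Mul(Add(Rational(6843, 59), -46131), Pow(Add(36647, Mul(Mul(5, 4), -203)), -1)) = Mul(Rational(-2714886, 59), Pow(Add(36647, Mul(20, -203)), -1)) = Mul(Rational(-2714886, 59), Pow(Add(36647, -4060), -1)) = Mul(Rational(-2714886, 59), Pow(32587, -1)) = Mul(Rational(-2714886, 59), Rational(1, 32587)) = Rational(-2714886, 1922633)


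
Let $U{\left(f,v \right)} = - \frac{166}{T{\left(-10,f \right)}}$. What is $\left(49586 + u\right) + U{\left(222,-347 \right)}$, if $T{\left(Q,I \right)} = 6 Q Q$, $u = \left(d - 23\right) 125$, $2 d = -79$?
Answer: $\frac{12531967}{300} \approx 41773.0$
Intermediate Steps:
$d = - \frac{79}{2}$ ($d = \frac{1}{2} \left(-79\right) = - \frac{79}{2} \approx -39.5$)
$u = - \frac{15625}{2}$ ($u = \left(- \frac{79}{2} - 23\right) 125 = \left(- \frac{125}{2}\right) 125 = - \frac{15625}{2} \approx -7812.5$)
$T{\left(Q,I \right)} = 6 Q^{2}$
$U{\left(f,v \right)} = - \frac{83}{300}$ ($U{\left(f,v \right)} = - \frac{166}{6 \left(-10\right)^{2}} = - \frac{166}{6 \cdot 100} = - \frac{166}{600} = \left(-166\right) \frac{1}{600} = - \frac{83}{300}$)
$\left(49586 + u\right) + U{\left(222,-347 \right)} = \left(49586 - \frac{15625}{2}\right) - \frac{83}{300} = \frac{83547}{2} - \frac{83}{300} = \frac{12531967}{300}$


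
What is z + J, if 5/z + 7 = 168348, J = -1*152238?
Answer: -25627897153/168341 ≈ -1.5224e+5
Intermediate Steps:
J = -152238
z = 5/168341 (z = 5/(-7 + 168348) = 5/168341 ≈ 2.9702e-5)
z + J = 5/168341 - 152238 = -25627897153/168341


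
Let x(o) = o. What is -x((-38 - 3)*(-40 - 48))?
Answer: -3608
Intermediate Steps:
-x((-38 - 3)*(-40 - 48)) = -(-38 - 3)*(-40 - 48) = -(-41)*(-88) = -1*3608 = -3608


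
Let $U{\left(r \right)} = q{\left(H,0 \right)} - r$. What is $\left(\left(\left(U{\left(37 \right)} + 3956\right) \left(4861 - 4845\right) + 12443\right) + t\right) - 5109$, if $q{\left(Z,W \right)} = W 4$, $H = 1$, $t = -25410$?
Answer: $44628$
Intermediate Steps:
$q{\left(Z,W \right)} = 4 W$
$U{\left(r \right)} = - r$ ($U{\left(r \right)} = 4 \cdot 0 - r = 0 - r = - r$)
$\left(\left(\left(U{\left(37 \right)} + 3956\right) \left(4861 - 4845\right) + 12443\right) + t\right) - 5109 = \left(\left(\left(\left(-1\right) 37 + 3956\right) \left(4861 - 4845\right) + 12443\right) - 25410\right) - 5109 = \left(\left(\left(-37 + 3956\right) 16 + 12443\right) - 25410\right) - 5109 = \left(\left(3919 \cdot 16 + 12443\right) - 25410\right) - 5109 = \left(\left(62704 + 12443\right) - 25410\right) - 5109 = \left(75147 - 25410\right) - 5109 = 49737 - 5109 = 44628$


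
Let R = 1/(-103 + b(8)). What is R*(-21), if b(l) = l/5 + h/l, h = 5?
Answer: 840/4031 ≈ 0.20838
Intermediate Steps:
b(l) = 5/l + l/5 (b(l) = l/5 + 5/l = 5/l + l/5)
R = -40/4031 (R = 1/(-103 + (5/8 + (⅕)*8)) = 1/(-103 + (5*(⅛) + 8/5)) = 1/(-103 + (5/8 + 8/5)) = 1/(-103 + 89/40) = 1/(-4031/40) = -40/4031 ≈ -0.0099231)
R*(-21) = -40/4031*(-21) = 840/4031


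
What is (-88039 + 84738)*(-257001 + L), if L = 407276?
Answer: -496057775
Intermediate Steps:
(-88039 + 84738)*(-257001 + L) = (-88039 + 84738)*(-257001 + 407276) = -3301*150275 = -496057775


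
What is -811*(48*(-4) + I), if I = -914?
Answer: 896966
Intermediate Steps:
-811*(48*(-4) + I) = -811*(48*(-4) - 914) = -811*(-192 - 914) = -811*(-1106) = 896966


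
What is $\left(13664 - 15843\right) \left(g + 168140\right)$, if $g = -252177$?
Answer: $183116623$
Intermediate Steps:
$\left(13664 - 15843\right) \left(g + 168140\right) = \left(13664 - 15843\right) \left(-252177 + 168140\right) = \left(-2179\right) \left(-84037\right) = 183116623$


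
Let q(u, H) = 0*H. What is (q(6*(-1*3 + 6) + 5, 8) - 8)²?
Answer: 64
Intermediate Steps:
q(u, H) = 0
(q(6*(-1*3 + 6) + 5, 8) - 8)² = (0 - 8)² = (-8)² = 64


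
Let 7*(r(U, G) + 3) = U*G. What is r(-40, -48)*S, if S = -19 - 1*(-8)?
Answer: -20889/7 ≈ -2984.1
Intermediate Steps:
r(U, G) = -3 + G*U/7 (r(U, G) = -3 + (U*G)/7 = -3 + (G*U)/7 = -3 + G*U/7)
S = -11 (S = -19 + 8 = -11)
r(-40, -48)*S = (-3 + (⅐)*(-48)*(-40))*(-11) = (-3 + 1920/7)*(-11) = (1899/7)*(-11) = -20889/7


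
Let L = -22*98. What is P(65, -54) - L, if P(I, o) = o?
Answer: 2102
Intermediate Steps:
L = -2156
P(65, -54) - L = -54 - 1*(-2156) = -54 + 2156 = 2102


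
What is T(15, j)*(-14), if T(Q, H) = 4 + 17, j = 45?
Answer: -294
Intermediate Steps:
T(Q, H) = 21
T(15, j)*(-14) = 21*(-14) = -294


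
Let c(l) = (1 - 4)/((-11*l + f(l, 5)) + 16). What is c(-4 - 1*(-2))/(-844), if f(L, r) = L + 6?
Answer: 1/11816 ≈ 8.4631e-5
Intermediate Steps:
f(L, r) = 6 + L
c(l) = -3/(22 - 10*l) (c(l) = (1 - 4)/((-11*l + (6 + l)) + 16) = -3/((6 - 10*l) + 16) = -3/(22 - 10*l))
c(-4 - 1*(-2))/(-844) = (3/(2*(-11 + 5*(-4 - 1*(-2)))))/(-844) = (3/(2*(-11 + 5*(-4 + 2))))*(-1/844) = (3/(2*(-11 + 5*(-2))))*(-1/844) = (3/(2*(-11 - 10)))*(-1/844) = ((3/2)/(-21))*(-1/844) = ((3/2)*(-1/21))*(-1/844) = -1/14*(-1/844) = 1/11816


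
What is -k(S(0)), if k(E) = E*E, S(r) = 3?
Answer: -9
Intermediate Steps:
k(E) = E²
-k(S(0)) = -1*3² = -1*9 = -9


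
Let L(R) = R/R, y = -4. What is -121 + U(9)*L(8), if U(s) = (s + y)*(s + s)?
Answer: -31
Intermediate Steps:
U(s) = 2*s*(-4 + s) (U(s) = (s - 4)*(s + s) = (-4 + s)*(2*s) = 2*s*(-4 + s))
L(R) = 1
-121 + U(9)*L(8) = -121 + (2*9*(-4 + 9))*1 = -121 + (2*9*5)*1 = -121 + 90*1 = -121 + 90 = -31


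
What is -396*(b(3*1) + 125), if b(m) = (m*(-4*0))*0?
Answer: -49500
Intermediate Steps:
b(m) = 0 (b(m) = (m*0)*0 = 0*0 = 0)
-396*(b(3*1) + 125) = -396*(0 + 125) = -396*125 = -49500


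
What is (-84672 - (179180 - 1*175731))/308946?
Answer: -8011/28086 ≈ -0.28523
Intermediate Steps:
(-84672 - (179180 - 1*175731))/308946 = (-84672 - (179180 - 175731))*(1/308946) = (-84672 - 1*3449)*(1/308946) = (-84672 - 3449)*(1/308946) = -88121*1/308946 = -8011/28086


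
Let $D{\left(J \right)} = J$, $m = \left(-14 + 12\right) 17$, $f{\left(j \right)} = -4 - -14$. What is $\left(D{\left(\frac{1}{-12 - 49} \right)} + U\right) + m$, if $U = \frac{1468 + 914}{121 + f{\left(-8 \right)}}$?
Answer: $- \frac{126523}{7991} \approx -15.833$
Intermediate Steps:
$f{\left(j \right)} = 10$ ($f{\left(j \right)} = -4 + 14 = 10$)
$m = -34$ ($m = \left(-2\right) 17 = -34$)
$U = \frac{2382}{131}$ ($U = \frac{1468 + 914}{121 + 10} = \frac{2382}{131} \approx 18.183$)
$\left(D{\left(\frac{1}{-12 - 49} \right)} + U\right) + m = \left(\frac{1}{-12 - 49} + \frac{2382}{131}\right) - 34 = \left(\frac{1}{-61} + \frac{2382}{131}\right) - 34 = \left(- \frac{1}{61} + \frac{2382}{131}\right) - 34 = \frac{145171}{7991} - 34 = - \frac{126523}{7991}$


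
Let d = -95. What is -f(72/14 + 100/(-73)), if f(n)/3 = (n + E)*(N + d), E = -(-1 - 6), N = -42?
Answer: 2262555/511 ≈ 4427.7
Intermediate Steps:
E = 7 (E = -1*(-7) = 7)
f(n) = -2877 - 411*n (f(n) = 3*((n + 7)*(-42 - 95)) = 3*((7 + n)*(-137)) = 3*(-959 - 137*n) = -2877 - 411*n)
-f(72/14 + 100/(-73)) = -(-2877 - 411*(72/14 + 100/(-73))) = -(-2877 - 411*(72*(1/14) + 100*(-1/73))) = -(-2877 - 411*(36/7 - 100/73)) = -(-2877 - 411*1928/511) = -(-2877 - 792408/511) = -1*(-2262555/511) = 2262555/511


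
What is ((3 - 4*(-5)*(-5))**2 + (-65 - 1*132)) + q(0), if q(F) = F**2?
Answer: 9212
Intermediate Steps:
((3 - 4*(-5)*(-5))**2 + (-65 - 1*132)) + q(0) = ((3 - 4*(-5)*(-5))**2 + (-65 - 1*132)) + 0**2 = ((3 + 20*(-5))**2 + (-65 - 132)) + 0 = ((3 - 100)**2 - 197) + 0 = ((-97)**2 - 197) + 0 = (9409 - 197) + 0 = 9212 + 0 = 9212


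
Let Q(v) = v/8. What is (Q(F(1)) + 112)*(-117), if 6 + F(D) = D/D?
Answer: -104247/8 ≈ -13031.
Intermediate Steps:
F(D) = -5 (F(D) = -6 + D/D = -6 + 1 = -5)
Q(v) = v/8 (Q(v) = v*(1/8) = v/8)
(Q(F(1)) + 112)*(-117) = ((1/8)*(-5) + 112)*(-117) = (-5/8 + 112)*(-117) = (891/8)*(-117) = -104247/8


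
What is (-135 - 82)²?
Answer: 47089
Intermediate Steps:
(-135 - 82)² = (-217)² = 47089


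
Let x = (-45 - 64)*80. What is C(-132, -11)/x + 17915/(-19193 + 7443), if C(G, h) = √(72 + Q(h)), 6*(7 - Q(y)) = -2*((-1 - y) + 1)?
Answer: -3583/2350 - √186/13080 ≈ -1.5257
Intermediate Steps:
x = -8720 (x = -109*80 = -8720)
Q(y) = 7 - y/3 (Q(y) = 7 - (-1)*((-1 - y) + 1)/3 = 7 - (-1)*(-y)/3 = 7 - y/3)
C(G, h) = √(79 - h/3) (C(G, h) = √(72 + (7 - h/3)) = √(79 - h/3))
C(-132, -11)/x + 17915/(-19193 + 7443) = (√(711 - 3*(-11))/3)/(-8720) + 17915/(-19193 + 7443) = (√(711 + 33)/3)*(-1/8720) + 17915/(-11750) = (√744/3)*(-1/8720) + 17915*(-1/11750) = ((2*√186)/3)*(-1/8720) - 3583/2350 = (2*√186/3)*(-1/8720) - 3583/2350 = -√186/13080 - 3583/2350 = -3583/2350 - √186/13080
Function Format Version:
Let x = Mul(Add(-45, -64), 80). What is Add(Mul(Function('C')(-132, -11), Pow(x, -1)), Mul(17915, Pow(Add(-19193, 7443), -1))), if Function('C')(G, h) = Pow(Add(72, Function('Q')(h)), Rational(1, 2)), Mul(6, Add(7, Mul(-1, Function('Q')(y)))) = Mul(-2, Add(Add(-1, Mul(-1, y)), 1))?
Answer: Add(Rational(-3583, 2350), Mul(Rational(-1, 13080), Pow(186, Rational(1, 2)))) ≈ -1.5257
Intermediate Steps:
x = -8720 (x = Mul(-109, 80) = -8720)
Function('Q')(y) = Add(7, Mul(Rational(-1, 3), y)) (Function('Q')(y) = Add(7, Mul(Rational(-1, 6), Mul(-2, Add(Add(-1, Mul(-1, y)), 1)))) = Add(7, Mul(Rational(-1, 6), Mul(-2, Mul(-1, y)))) = Add(7, Mul(Rational(-1, 6), Mul(2, y))) = Add(7, Mul(Rational(-1, 3), y)))
Function('C')(G, h) = Pow(Add(79, Mul(Rational(-1, 3), h)), Rational(1, 2)) (Function('C')(G, h) = Pow(Add(72, Add(7, Mul(Rational(-1, 3), h))), Rational(1, 2)) = Pow(Add(79, Mul(Rational(-1, 3), h)), Rational(1, 2)))
Add(Mul(Function('C')(-132, -11), Pow(x, -1)), Mul(17915, Pow(Add(-19193, 7443), -1))) = Add(Mul(Mul(Rational(1, 3), Pow(Add(711, Mul(-3, -11)), Rational(1, 2))), Pow(-8720, -1)), Mul(17915, Pow(Add(-19193, 7443), -1))) = Add(Mul(Mul(Rational(1, 3), Pow(Add(711, 33), Rational(1, 2))), Rational(-1, 8720)), Mul(17915, Pow(-11750, -1))) = Add(Mul(Mul(Rational(1, 3), Pow(744, Rational(1, 2))), Rational(-1, 8720)), Mul(17915, Rational(-1, 11750))) = Add(Mul(Mul(Rational(1, 3), Mul(2, Pow(186, Rational(1, 2)))), Rational(-1, 8720)), Rational(-3583, 2350)) = Add(Mul(Mul(Rational(2, 3), Pow(186, Rational(1, 2))), Rational(-1, 8720)), Rational(-3583, 2350)) = Add(Mul(Rational(-1, 13080), Pow(186, Rational(1, 2))), Rational(-3583, 2350)) = Add(Rational(-3583, 2350), Mul(Rational(-1, 13080), Pow(186, Rational(1, 2))))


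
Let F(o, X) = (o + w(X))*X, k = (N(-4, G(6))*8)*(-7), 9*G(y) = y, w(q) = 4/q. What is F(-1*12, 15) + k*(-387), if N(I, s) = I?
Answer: -86864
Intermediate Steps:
G(y) = y/9
k = 224 (k = -4*8*(-7) = -32*(-7) = 224)
F(o, X) = X*(o + 4/X) (F(o, X) = (o + 4/X)*X = X*(o + 4/X))
F(-1*12, 15) + k*(-387) = (4 + 15*(-1*12)) + 224*(-387) = (4 + 15*(-12)) - 86688 = (4 - 180) - 86688 = -176 - 86688 = -86864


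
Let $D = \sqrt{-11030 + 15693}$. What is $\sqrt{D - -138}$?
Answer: $\sqrt{138 + \sqrt{4663}} \approx 14.363$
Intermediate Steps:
$D = \sqrt{4663} \approx 68.286$
$\sqrt{D - -138} = \sqrt{\sqrt{4663} - -138} = \sqrt{\sqrt{4663} + 138} = \sqrt{138 + \sqrt{4663}}$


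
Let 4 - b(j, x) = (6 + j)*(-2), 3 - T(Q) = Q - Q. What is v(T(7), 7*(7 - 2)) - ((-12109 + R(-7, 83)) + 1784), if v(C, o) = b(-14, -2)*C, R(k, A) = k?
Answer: 10296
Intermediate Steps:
T(Q) = 3 (T(Q) = 3 - (Q - Q) = 3 - 1*0 = 3 + 0 = 3)
b(j, x) = 16 + 2*j (b(j, x) = 4 - (6 + j)*(-2) = 4 - (-12 - 2*j) = 4 + (12 + 2*j) = 16 + 2*j)
v(C, o) = -12*C (v(C, o) = (16 + 2*(-14))*C = (16 - 28)*C = -12*C)
v(T(7), 7*(7 - 2)) - ((-12109 + R(-7, 83)) + 1784) = -12*3 - ((-12109 - 7) + 1784) = -36 - (-12116 + 1784) = -36 - 1*(-10332) = -36 + 10332 = 10296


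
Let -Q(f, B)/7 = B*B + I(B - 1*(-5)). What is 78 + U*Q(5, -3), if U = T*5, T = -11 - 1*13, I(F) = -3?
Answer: 5118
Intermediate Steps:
T = -24 (T = -11 - 13 = -24)
U = -120 (U = -24*5 = -120)
Q(f, B) = 21 - 7*B**2 (Q(f, B) = -7*(B*B - 3) = -7*(B**2 - 3) = -7*(-3 + B**2) = 21 - 7*B**2)
78 + U*Q(5, -3) = 78 - 120*(21 - 7*(-3)**2) = 78 - 120*(21 - 7*9) = 78 - 120*(21 - 63) = 78 - 120*(-42) = 78 + 5040 = 5118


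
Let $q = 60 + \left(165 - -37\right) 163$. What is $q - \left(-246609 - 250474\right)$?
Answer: $530069$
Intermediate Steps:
$q = 32986$ ($q = 60 + \left(165 + 37\right) 163 = 60 + 202 \cdot 163 = 60 + 32926 = 32986$)
$q - \left(-246609 - 250474\right) = 32986 - \left(-246609 - 250474\right) = 32986 - -497083 = 32986 + 497083 = 530069$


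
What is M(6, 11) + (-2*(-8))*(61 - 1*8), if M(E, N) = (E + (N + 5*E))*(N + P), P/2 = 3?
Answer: 1647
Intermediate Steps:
P = 6 (P = 2*3 = 6)
M(E, N) = (6 + N)*(N + 6*E) (M(E, N) = (E + (N + 5*E))*(N + 6) = (N + 6*E)*(6 + N) = (6 + N)*(N + 6*E))
M(6, 11) + (-2*(-8))*(61 - 1*8) = (11**2 + 6*11 + 36*6 + 6*6*11) + (-2*(-8))*(61 - 1*8) = (121 + 66 + 216 + 396) + 16*(61 - 8) = 799 + 16*53 = 799 + 848 = 1647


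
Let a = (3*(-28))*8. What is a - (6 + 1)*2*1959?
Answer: -28098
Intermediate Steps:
a = -672 (a = -84*8 = -672)
a - (6 + 1)*2*1959 = -672 - (6 + 1)*2*1959 = -672 - 7*2*1959 = -672 - 14*1959 = -672 - 1*27426 = -672 - 27426 = -28098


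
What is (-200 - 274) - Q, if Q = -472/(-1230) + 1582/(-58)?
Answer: -7974169/17835 ≈ -447.11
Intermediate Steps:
Q = -479621/17835 (Q = -472*(-1/1230) + 1582*(-1/58) = 236/615 - 791/29 = -479621/17835 ≈ -26.892)
(-200 - 274) - Q = (-200 - 274) - 1*(-479621/17835) = -474 + 479621/17835 = -7974169/17835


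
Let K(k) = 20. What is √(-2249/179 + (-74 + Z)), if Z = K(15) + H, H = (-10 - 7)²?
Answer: 6*√197974/179 ≈ 14.914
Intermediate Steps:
H = 289 (H = (-17)² = 289)
Z = 309 (Z = 20 + 289 = 309)
√(-2249/179 + (-74 + Z)) = √(-2249/179 + (-74 + 309)) = √(-2249*1/179 + 235) = √(-2249/179 + 235) = √(39816/179) = 6*√197974/179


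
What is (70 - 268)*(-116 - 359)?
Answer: 94050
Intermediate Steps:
(70 - 268)*(-116 - 359) = -198*(-475) = 94050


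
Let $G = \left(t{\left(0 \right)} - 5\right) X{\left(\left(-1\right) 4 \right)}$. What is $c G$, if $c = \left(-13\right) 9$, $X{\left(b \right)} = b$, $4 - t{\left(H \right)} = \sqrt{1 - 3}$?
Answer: $-468 - 468 i \sqrt{2} \approx -468.0 - 661.85 i$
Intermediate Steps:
$t{\left(H \right)} = 4 - i \sqrt{2}$ ($t{\left(H \right)} = 4 - \sqrt{1 - 3} = 4 - \sqrt{-2} = 4 - i \sqrt{2}$)
$G = 4 + 4 i \sqrt{2}$ ($G = \left(\left(4 - i \sqrt{2}\right) - 5\right) \left(\left(-1\right) 4\right) = \left(-1 - i \sqrt{2}\right) \left(-4\right) = 4 + 4 i \sqrt{2} \approx 4.0 + 5.6569 i$)
$c = -117$
$c G = - 117 \left(4 + 4 i \sqrt{2}\right) = -468 - 468 i \sqrt{2}$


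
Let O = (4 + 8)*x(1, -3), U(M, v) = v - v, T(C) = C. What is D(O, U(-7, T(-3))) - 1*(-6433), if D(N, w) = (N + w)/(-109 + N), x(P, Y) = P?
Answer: 623989/97 ≈ 6432.9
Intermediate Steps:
U(M, v) = 0
O = 12 (O = (4 + 8)*1 = 12*1 = 12)
D(N, w) = (N + w)/(-109 + N)
D(O, U(-7, T(-3))) - 1*(-6433) = (12 + 0)/(-109 + 12) - 1*(-6433) = 12/(-97) + 6433 = -1/97*12 + 6433 = -12/97 + 6433 = 623989/97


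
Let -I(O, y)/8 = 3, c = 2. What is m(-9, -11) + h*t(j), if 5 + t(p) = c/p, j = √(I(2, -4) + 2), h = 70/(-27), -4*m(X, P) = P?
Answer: 1697/108 + 70*I*√22/297 ≈ 15.713 + 1.1055*I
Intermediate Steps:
m(X, P) = -P/4
I(O, y) = -24 (I(O, y) = -8*3 = -24)
h = -70/27 (h = 70*(-1/27) = -70/27 ≈ -2.5926)
j = I*√22 (j = √(-24 + 2) = √(-22) = I*√22 ≈ 4.6904*I)
t(p) = -5 + 2/p
m(-9, -11) + h*t(j) = -¼*(-11) - 70*(-5 + 2/((I*√22)))/27 = 11/4 - 70*(-5 + 2*(-I*√22/22))/27 = 11/4 - 70*(-5 - I*√22/11)/27 = 11/4 + (350/27 + 70*I*√22/297) = 1697/108 + 70*I*√22/297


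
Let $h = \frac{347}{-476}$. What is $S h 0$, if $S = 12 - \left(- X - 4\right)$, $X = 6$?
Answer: $0$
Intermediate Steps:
$S = 22$ ($S = 12 - \left(\left(-1\right) 6 - 4\right) = 12 - \left(-6 - 4\right) = 12 - -10 = 12 + 10 = 22$)
$h = - \frac{347}{476}$ ($h = 347 \left(- \frac{1}{476}\right) = - \frac{347}{476} \approx -0.72899$)
$S h 0 = 22 \left(\left(- \frac{347}{476}\right) 0\right) = 22 \cdot 0 = 0$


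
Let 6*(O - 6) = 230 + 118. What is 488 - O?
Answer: 424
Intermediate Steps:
O = 64 (O = 6 + (230 + 118)/6 = 6 + (⅙)*348 = 6 + 58 = 64)
488 - O = 488 - 1*64 = 488 - 64 = 424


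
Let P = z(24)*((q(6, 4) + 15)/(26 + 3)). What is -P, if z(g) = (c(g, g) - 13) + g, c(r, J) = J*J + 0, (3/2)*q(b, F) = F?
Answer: -31111/87 ≈ -357.60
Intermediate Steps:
q(b, F) = 2*F/3
c(r, J) = J² (c(r, J) = J² + 0 = J²)
z(g) = -13 + g + g² (z(g) = (g² - 13) + g = (-13 + g²) + g = -13 + g + g²)
P = 31111/87 (P = (-13 + 24 + 24²)*(((⅔)*4 + 15)/(26 + 3)) = (-13 + 24 + 576)*((8/3 + 15)/29) = 587*((53/3)*(1/29)) = 587*(53/87) = 31111/87 ≈ 357.60)
-P = -1*31111/87 = -31111/87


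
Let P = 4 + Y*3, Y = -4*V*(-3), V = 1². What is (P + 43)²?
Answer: 6889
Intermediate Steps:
V = 1
Y = 12 (Y = -4*1*(-3) = -4*(-3) = 12)
P = 40 (P = 4 + 12*3 = 4 + 36 = 40)
(P + 43)² = (40 + 43)² = 83² = 6889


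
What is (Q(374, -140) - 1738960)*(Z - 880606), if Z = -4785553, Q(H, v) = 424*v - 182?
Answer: 10190598293818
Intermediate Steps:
Q(H, v) = -182 + 424*v
(Q(374, -140) - 1738960)*(Z - 880606) = ((-182 + 424*(-140)) - 1738960)*(-4785553 - 880606) = ((-182 - 59360) - 1738960)*(-5666159) = (-59542 - 1738960)*(-5666159) = -1798502*(-5666159) = 10190598293818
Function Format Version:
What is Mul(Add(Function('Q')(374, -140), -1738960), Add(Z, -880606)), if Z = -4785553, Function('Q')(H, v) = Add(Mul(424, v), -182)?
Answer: 10190598293818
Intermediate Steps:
Function('Q')(H, v) = Add(-182, Mul(424, v))
Mul(Add(Function('Q')(374, -140), -1738960), Add(Z, -880606)) = Mul(Add(Add(-182, Mul(424, -140)), -1738960), Add(-4785553, -880606)) = Mul(Add(Add(-182, -59360), -1738960), -5666159) = Mul(Add(-59542, -1738960), -5666159) = Mul(-1798502, -5666159) = 10190598293818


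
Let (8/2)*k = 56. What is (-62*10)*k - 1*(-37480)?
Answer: 28800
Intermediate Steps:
k = 14 (k = (¼)*56 = 14)
(-62*10)*k - 1*(-37480) = -62*10*14 - 1*(-37480) = -620*14 + 37480 = -8680 + 37480 = 28800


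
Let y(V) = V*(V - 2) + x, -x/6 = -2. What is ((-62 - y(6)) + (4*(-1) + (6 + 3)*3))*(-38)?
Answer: 2850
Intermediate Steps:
x = 12 (x = -6*(-2) = 12)
y(V) = 12 + V*(-2 + V) (y(V) = V*(V - 2) + 12 = V*(-2 + V) + 12 = 12 + V*(-2 + V))
((-62 - y(6)) + (4*(-1) + (6 + 3)*3))*(-38) = ((-62 - (12 + 6**2 - 2*6)) + (4*(-1) + (6 + 3)*3))*(-38) = ((-62 - (12 + 36 - 12)) + (-4 + 9*3))*(-38) = ((-62 - 1*36) + (-4 + 27))*(-38) = ((-62 - 36) + 23)*(-38) = (-98 + 23)*(-38) = -75*(-38) = 2850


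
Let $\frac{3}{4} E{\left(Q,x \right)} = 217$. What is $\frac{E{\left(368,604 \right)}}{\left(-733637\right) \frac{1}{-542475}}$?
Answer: $\frac{156956100}{733637} \approx 213.94$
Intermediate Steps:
$E{\left(Q,x \right)} = \frac{868}{3}$ ($E{\left(Q,x \right)} = \frac{4}{3} \cdot 217 = \frac{868}{3}$)
$\frac{E{\left(368,604 \right)}}{\left(-733637\right) \frac{1}{-542475}} = \frac{868}{3 \left(- \frac{733637}{-542475}\right)} = \frac{868}{3 \left(\left(-733637\right) \left(- \frac{1}{542475}\right)\right)} = \frac{868}{3 \cdot \frac{733637}{542475}} = \frac{868}{3} \cdot \frac{542475}{733637} = \frac{156956100}{733637}$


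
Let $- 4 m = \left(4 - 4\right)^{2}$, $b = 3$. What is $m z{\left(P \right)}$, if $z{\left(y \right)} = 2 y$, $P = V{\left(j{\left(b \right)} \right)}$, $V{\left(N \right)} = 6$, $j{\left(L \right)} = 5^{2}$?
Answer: $0$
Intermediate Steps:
$j{\left(L \right)} = 25$
$m = 0$ ($m = - \frac{\left(4 - 4\right)^{2}}{4} = - \frac{0^{2}}{4} = \left(- \frac{1}{4}\right) 0 = 0$)
$P = 6$
$m z{\left(P \right)} = 0 \cdot 2 \cdot 6 = 0 \cdot 12 = 0$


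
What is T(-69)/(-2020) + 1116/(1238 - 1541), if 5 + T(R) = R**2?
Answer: -3049/505 ≈ -6.0376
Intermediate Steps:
T(R) = -5 + R**2
T(-69)/(-2020) + 1116/(1238 - 1541) = (-5 + (-69)**2)/(-2020) + 1116/(1238 - 1541) = (-5 + 4761)*(-1/2020) + 1116/(-303) = 4756*(-1/2020) + 1116*(-1/303) = -1189/505 - 372/101 = -3049/505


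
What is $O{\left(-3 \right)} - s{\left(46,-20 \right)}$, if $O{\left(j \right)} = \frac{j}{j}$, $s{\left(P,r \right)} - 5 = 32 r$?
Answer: $636$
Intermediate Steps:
$s{\left(P,r \right)} = 5 + 32 r$
$O{\left(j \right)} = 1$
$O{\left(-3 \right)} - s{\left(46,-20 \right)} = 1 - \left(5 + 32 \left(-20\right)\right) = 1 - \left(5 - 640\right) = 1 - -635 = 1 + 635 = 636$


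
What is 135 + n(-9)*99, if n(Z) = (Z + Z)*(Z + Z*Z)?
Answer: -128169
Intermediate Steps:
n(Z) = 2*Z*(Z + Z²) (n(Z) = (2*Z)*(Z + Z²) = 2*Z*(Z + Z²))
135 + n(-9)*99 = 135 + (2*(-9)²*(1 - 9))*99 = 135 + (2*81*(-8))*99 = 135 - 1296*99 = 135 - 128304 = -128169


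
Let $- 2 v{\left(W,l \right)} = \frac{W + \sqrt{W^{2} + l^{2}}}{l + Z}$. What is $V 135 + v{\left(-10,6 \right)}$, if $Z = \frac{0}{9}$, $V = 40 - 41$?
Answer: $- \frac{805}{6} - \frac{\sqrt{34}}{6} \approx -135.14$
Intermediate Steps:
$V = -1$
$Z = 0$ ($Z = 0 \cdot \frac{1}{9} = 0$)
$v{\left(W,l \right)} = - \frac{W + \sqrt{W^{2} + l^{2}}}{2 l}$ ($v{\left(W,l \right)} = - \frac{\left(W + \sqrt{W^{2} + l^{2}}\right) \frac{1}{l + 0}}{2} = - \frac{\left(W + \sqrt{W^{2} + l^{2}}\right) \frac{1}{l}}{2} = - \frac{\frac{1}{l} \left(W + \sqrt{W^{2} + l^{2}}\right)}{2} = - \frac{W + \sqrt{W^{2} + l^{2}}}{2 l}$)
$V 135 + v{\left(-10,6 \right)} = \left(-1\right) 135 + \frac{\left(-1\right) \left(-10\right) - \sqrt{\left(-10\right)^{2} + 6^{2}}}{2 \cdot 6} = -135 + \frac{1}{2} \cdot \frac{1}{6} \left(10 - \sqrt{100 + 36}\right) = -135 + \frac{1}{2} \cdot \frac{1}{6} \left(10 - \sqrt{136}\right) = -135 + \frac{1}{2} \cdot \frac{1}{6} \left(10 - 2 \sqrt{34}\right) = -135 + \left(\frac{5}{6} - \frac{\sqrt{34}}{6}\right) = - \frac{805}{6} - \frac{\sqrt{34}}{6}$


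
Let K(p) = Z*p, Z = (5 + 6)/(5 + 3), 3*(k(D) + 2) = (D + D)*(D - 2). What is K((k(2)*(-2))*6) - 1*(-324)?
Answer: 357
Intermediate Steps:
k(D) = -2 + 2*D*(-2 + D)/3 (k(D) = -2 + ((D + D)*(D - 2))/3 = -2 + ((2*D)*(-2 + D))/3 = -2 + (2*D*(-2 + D))/3 = -2 + 2*D*(-2 + D)/3)
Z = 11/8 ≈ 1.3750
K(p) = 11*p/8
K((k(2)*(-2))*6) - 1*(-324) = 11*(((-2 - 4/3*2 + (2/3)*2**2)*(-2))*6)/8 - 1*(-324) = 11*(((-2 - 8/3 + (2/3)*4)*(-2))*6)/8 + 324 = 11*(((-2 - 8/3 + 8/3)*(-2))*6)/8 + 324 = 11*(-2*(-2)*6)/8 + 324 = 11*(4*6)/8 + 324 = (11/8)*24 + 324 = 33 + 324 = 357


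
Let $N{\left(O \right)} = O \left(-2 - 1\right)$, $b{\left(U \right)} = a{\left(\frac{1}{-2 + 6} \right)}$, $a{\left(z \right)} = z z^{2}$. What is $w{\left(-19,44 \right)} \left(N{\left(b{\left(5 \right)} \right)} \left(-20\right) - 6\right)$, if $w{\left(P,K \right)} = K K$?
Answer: $-9801$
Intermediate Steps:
$w{\left(P,K \right)} = K^{2}$
$a{\left(z \right)} = z^{3}$
$b{\left(U \right)} = \frac{1}{64}$ ($b{\left(U \right)} = \left(\frac{1}{-2 + 6}\right)^{3} = \left(\frac{1}{4}\right)^{3} = \frac{1}{64}$)
$N{\left(O \right)} = - 3 O$ ($N{\left(O \right)} = O \left(-3\right) = - 3 O$)
$w{\left(-19,44 \right)} \left(N{\left(b{\left(5 \right)} \right)} \left(-20\right) - 6\right) = 44^{2} \left(\left(-3\right) \frac{1}{64} \left(-20\right) - 6\right) = 1936 \left(\left(- \frac{3}{64}\right) \left(-20\right) - 6\right) = 1936 \left(\frac{15}{16} - 6\right) = 1936 \left(- \frac{81}{16}\right) = -9801$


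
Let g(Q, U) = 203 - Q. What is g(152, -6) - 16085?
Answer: -16034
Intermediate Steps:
g(152, -6) - 16085 = (203 - 1*152) - 16085 = (203 - 152) - 16085 = 51 - 16085 = -16034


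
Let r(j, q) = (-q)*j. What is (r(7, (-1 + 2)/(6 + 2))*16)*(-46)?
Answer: 644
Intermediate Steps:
r(j, q) = -j*q
(r(7, (-1 + 2)/(6 + 2))*16)*(-46) = (-1*7*(-1 + 2)/(6 + 2)*16)*(-46) = (-1*7*1/8*16)*(-46) = -7/8*16*(-46) = -14*(-46) = 644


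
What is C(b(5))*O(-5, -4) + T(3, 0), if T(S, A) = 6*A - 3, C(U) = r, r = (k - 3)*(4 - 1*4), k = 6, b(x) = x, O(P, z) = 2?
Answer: -3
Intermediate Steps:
r = 0 (r = (6 - 3)*(4 - 1*4) = 3*(4 - 4) = 3*0 = 0)
C(U) = 0
T(S, A) = -3 + 6*A
C(b(5))*O(-5, -4) + T(3, 0) = 0*2 + (-3 + 6*0) = 0 + (-3 + 0) = 0 - 3 = -3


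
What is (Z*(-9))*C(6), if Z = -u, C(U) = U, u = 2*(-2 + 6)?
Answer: 432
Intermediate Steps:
u = 8 (u = 2*4 = 8)
Z = -8 (Z = -1*8 = -8)
(Z*(-9))*C(6) = -8*(-9)*6 = 72*6 = 432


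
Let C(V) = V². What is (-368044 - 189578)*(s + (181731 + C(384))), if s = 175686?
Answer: -281528292006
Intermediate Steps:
(-368044 - 189578)*(s + (181731 + C(384))) = (-368044 - 189578)*(175686 + (181731 + 384²)) = -557622*(175686 + (181731 + 147456)) = -557622*(175686 + 329187) = -557622*504873 = -281528292006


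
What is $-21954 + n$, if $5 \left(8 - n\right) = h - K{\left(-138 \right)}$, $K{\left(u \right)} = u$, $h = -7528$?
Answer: $-20468$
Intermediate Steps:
$n = 1486$ ($n = 8 - \frac{-7528 - -138}{5} = 8 - \frac{-7528 + 138}{5} = 8 - -1478 = 8 + 1478 = 1486$)
$-21954 + n = -21954 + 1486 = -20468$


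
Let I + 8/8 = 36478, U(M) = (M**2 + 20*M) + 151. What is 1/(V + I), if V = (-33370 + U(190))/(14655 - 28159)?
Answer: 13504/492578727 ≈ 2.7415e-5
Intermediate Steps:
U(M) = 151 + M**2 + 20*M
I = 36477 (I = -1 + 36478 = 36477)
V = -6681/13504 (V = (-33370 + (151 + 190**2 + 20*190))/(14655 - 28159) = (-33370 + (151 + 36100 + 3800))/(-13504) = (-33370 + 40051)*(-1/13504) = 6681*(-1/13504) = -6681/13504 ≈ -0.49474)
1/(V + I) = 1/(-6681/13504 + 36477) = 1/(492578727/13504) = 13504/492578727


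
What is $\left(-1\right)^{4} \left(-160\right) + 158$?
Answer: $-2$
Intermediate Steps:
$\left(-1\right)^{4} \left(-160\right) + 158 = 1 \left(-160\right) + 158 = -160 + 158 = -2$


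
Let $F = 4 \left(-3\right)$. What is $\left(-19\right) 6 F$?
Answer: $1368$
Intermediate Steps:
$F = -12$
$\left(-19\right) 6 F = \left(-19\right) 6 \left(-12\right) = \left(-114\right) \left(-12\right) = 1368$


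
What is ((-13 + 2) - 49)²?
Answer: 3600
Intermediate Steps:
((-13 + 2) - 49)² = (-11 - 49)² = (-60)² = 3600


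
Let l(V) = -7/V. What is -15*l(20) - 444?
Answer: -1755/4 ≈ -438.75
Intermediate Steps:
-15*l(20) - 444 = -(-105)/20 - 444 = -15*(-7/20) - 444 = 21/4 - 444 = -1755/4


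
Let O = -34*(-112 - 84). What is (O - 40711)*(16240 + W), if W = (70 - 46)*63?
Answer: -604402344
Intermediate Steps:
W = 1512 (W = 24*63 = 1512)
O = 6664 (O = -34*(-196) = 6664)
(O - 40711)*(16240 + W) = (6664 - 40711)*(16240 + 1512) = -34047*17752 = -604402344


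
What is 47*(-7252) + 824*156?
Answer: -212300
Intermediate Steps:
47*(-7252) + 824*156 = -340844 + 128544 = -212300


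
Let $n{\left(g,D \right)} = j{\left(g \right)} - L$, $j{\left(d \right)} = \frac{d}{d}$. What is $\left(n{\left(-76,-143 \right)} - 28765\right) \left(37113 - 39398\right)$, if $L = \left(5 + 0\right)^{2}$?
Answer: $65782865$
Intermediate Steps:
$j{\left(d \right)} = 1$
$L = 25$ ($L = 5^{2} = 25$)
$n{\left(g,D \right)} = -24$ ($n{\left(g,D \right)} = 1 - 25 = -24$)
$\left(n{\left(-76,-143 \right)} - 28765\right) \left(37113 - 39398\right) = \left(-24 - 28765\right) \left(37113 - 39398\right) = \left(-28789\right) \left(-2285\right) = 65782865$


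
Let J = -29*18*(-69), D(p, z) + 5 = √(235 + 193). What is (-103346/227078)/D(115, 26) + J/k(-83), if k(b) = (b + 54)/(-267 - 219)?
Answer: 27619001397439/45756217 - 103346*√107/45756217 ≈ 6.0361e+5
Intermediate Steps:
D(p, z) = -5 + 2*√107 (D(p, z) = -5 + √(235 + 193) = -5 + √428 = -5 + 2*√107)
k(b) = -⅑ - b/486 (k(b) = (54 + b)/(-486) = (54 + b)*(-1/486) = -⅑ - b/486)
J = 36018 (J = -522*(-69) = 36018)
(-103346/227078)/D(115, 26) + J/k(-83) = (-103346/227078)/(-5 + 2*√107) + 36018/(-⅑ - 1/486*(-83)) = (-103346*1/227078)/(-5 + 2*√107) + 36018/(-⅑ + 83/486) = -51673/(113539*(-5 + 2*√107)) + 36018/(29/486) = -51673/(113539*(-5 + 2*√107)) + 36018*(486/29) = -51673/(113539*(-5 + 2*√107)) + 603612 = 603612 - 51673/(113539*(-5 + 2*√107))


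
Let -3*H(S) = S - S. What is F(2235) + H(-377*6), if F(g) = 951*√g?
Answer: 951*√2235 ≈ 44959.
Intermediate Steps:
H(S) = 0 (H(S) = -(S - S)/3 = -⅓*0 = 0)
F(2235) + H(-377*6) = 951*√2235 + 0 = 951*√2235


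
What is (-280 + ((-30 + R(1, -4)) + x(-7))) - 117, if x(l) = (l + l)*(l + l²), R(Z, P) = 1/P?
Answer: -4061/4 ≈ -1015.3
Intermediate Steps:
x(l) = 2*l*(l + l²) (x(l) = (2*l)*(l + l²) = 2*l*(l + l²))
(-280 + ((-30 + R(1, -4)) + x(-7))) - 117 = (-280 + ((-30 + 1/(-4)) + 2*(-7)²*(1 - 7))) - 117 = (-280 + ((-30 - ¼) + 2*49*(-6))) - 117 = (-280 + (-121/4 - 588)) - 117 = (-280 - 2473/4) - 117 = -3593/4 - 117 = -4061/4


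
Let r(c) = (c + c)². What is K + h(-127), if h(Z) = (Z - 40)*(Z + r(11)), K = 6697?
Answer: -52922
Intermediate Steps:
r(c) = 4*c² (r(c) = (2*c)² = 4*c²)
h(Z) = (-40 + Z)*(484 + Z) (h(Z) = (Z - 40)*(Z + 4*11²) = (-40 + Z)*(Z + 4*121) = (-40 + Z)*(Z + 484) = (-40 + Z)*(484 + Z))
K + h(-127) = 6697 + (-19360 + (-127)² + 444*(-127)) = 6697 + (-19360 + 16129 - 56388) = 6697 - 59619 = -52922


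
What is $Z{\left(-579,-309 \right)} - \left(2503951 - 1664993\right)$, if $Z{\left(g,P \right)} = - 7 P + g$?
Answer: $-837374$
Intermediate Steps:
$Z{\left(g,P \right)} = g - 7 P$
$Z{\left(-579,-309 \right)} - \left(2503951 - 1664993\right) = \left(-579 - -2163\right) - \left(2503951 - 1664993\right) = \left(-579 + 2163\right) - \left(2503951 - 1664993\right) = 1584 - 838958 = -837374$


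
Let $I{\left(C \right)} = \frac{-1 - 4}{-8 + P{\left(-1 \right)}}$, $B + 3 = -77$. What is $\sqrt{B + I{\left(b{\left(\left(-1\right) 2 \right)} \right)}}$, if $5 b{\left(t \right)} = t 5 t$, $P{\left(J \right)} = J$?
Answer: $\frac{i \sqrt{715}}{3} \approx 8.9132 i$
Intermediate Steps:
$B = -80$ ($B = -3 - 77 = -80$)
$b{\left(t \right)} = t^{2}$ ($b{\left(t \right)} = \frac{t 5 t}{5} = \frac{5 t t}{5} = \frac{5 t^{2}}{5} = t^{2}$)
$I{\left(C \right)} = \frac{5}{9}$ ($I{\left(C \right)} = \frac{-1 - 4}{-8 - 1} = - \frac{5}{-9} = \left(-5\right) \left(- \frac{1}{9}\right) = \frac{5}{9}$)
$\sqrt{B + I{\left(b{\left(\left(-1\right) 2 \right)} \right)}} = \sqrt{-80 + \frac{5}{9}} = \sqrt{- \frac{715}{9}} = \frac{i \sqrt{715}}{3}$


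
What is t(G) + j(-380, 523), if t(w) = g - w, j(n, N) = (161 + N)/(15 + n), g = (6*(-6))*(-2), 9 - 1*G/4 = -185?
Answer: -257644/365 ≈ -705.87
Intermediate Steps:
G = 776 (G = 36 - 4*(-185) = 36 + 740 = 776)
g = 72 (g = -36*(-2) = 72)
j(n, N) = (161 + N)/(15 + n)
t(w) = 72 - w
t(G) + j(-380, 523) = (72 - 1*776) + (161 + 523)/(15 - 380) = (72 - 776) + 684/(-365) = -704 - 1/365*684 = -704 - 684/365 = -257644/365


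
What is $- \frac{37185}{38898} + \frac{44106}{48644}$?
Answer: $- \frac{3882998}{78839763} \approx -0.049252$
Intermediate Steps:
$- \frac{37185}{38898} + \frac{44106}{48644} = \left(-37185\right) \frac{1}{38898} + 44106 \cdot \frac{1}{48644} = - \frac{12395}{12966} + \frac{22053}{24322} = - \frac{3882998}{78839763}$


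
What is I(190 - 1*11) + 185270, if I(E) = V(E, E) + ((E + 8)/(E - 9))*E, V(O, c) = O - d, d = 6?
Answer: 1856399/10 ≈ 1.8564e+5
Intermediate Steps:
V(O, c) = -6 + O (V(O, c) = O - 1*6 = O - 6 = -6 + O)
I(E) = -6 + E + E*(8 + E)/(-9 + E) (I(E) = (-6 + E) + ((E + 8)/(E - 9))*E = (-6 + E) + ((8 + E)/(-9 + E))*E = (-6 + E) + E*(8 + E)/(-9 + E) = -6 + E + E*(8 + E)/(-9 + E))
I(190 - 1*11) + 185270 = (54 - 7*(190 - 1*11) + 2*(190 - 1*11)²)/(-9 + (190 - 1*11)) + 185270 = (54 - 7*(190 - 11) + 2*(190 - 11)²)/(-9 + (190 - 11)) + 185270 = (54 - 7*179 + 2*179²)/(-9 + 179) + 185270 = (54 - 1253 + 2*32041)/170 + 185270 = (54 - 1253 + 64082)/170 + 185270 = (1/170)*62883 + 185270 = 3699/10 + 185270 = 1856399/10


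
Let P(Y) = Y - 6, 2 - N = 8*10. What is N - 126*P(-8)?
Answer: 1686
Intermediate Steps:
N = -78 (N = 2 - 8*10 = 2 - 1*80 = 2 - 80 = -78)
P(Y) = -6 + Y
N - 126*P(-8) = -78 - 126*(-6 - 8) = -78 - 126*(-14) = -78 + 1764 = 1686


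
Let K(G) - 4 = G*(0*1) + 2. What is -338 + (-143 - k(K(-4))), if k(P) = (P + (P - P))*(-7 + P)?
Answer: -475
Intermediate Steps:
K(G) = 6 (K(G) = 4 + (G*(0*1) + 2) = 4 + (G*0 + 2) = 4 + (0 + 2) = 4 + 2 = 6)
k(P) = P*(-7 + P) (k(P) = (P + 0)*(-7 + P) = P*(-7 + P))
-338 + (-143 - k(K(-4))) = -338 + (-143 - 6*(-7 + 6)) = -338 + (-143 - 6*(-1)) = -338 + (-143 - 1*(-6)) = -338 + (-143 + 6) = -338 - 137 = -475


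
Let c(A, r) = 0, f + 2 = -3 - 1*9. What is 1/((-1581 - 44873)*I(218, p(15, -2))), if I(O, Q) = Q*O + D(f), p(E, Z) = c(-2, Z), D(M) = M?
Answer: 1/650356 ≈ 1.5376e-6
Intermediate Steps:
f = -14 (f = -2 + (-3 - 1*9) = -2 + (-3 - 9) = -2 - 12 = -14)
p(E, Z) = 0
I(O, Q) = -14 + O*Q (I(O, Q) = Q*O - 14 = O*Q - 14 = -14 + O*Q)
1/((-1581 - 44873)*I(218, p(15, -2))) = 1/((-1581 - 44873)*(-14 + 218*0)) = 1/((-46454)*(-14 + 0)) = -1/46454/(-14) = -1/46454*(-1/14) = 1/650356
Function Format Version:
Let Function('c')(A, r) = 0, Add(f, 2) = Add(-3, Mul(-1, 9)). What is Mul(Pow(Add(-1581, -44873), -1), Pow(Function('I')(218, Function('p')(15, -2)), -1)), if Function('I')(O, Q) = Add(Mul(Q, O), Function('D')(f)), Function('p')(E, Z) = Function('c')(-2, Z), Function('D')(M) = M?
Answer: Rational(1, 650356) ≈ 1.5376e-6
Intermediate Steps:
f = -14 (f = Add(-2, Add(-3, Mul(-1, 9))) = Add(-2, Add(-3, -9)) = Add(-2, -12) = -14)
Function('p')(E, Z) = 0
Function('I')(O, Q) = Add(-14, Mul(O, Q)) (Function('I')(O, Q) = Add(Mul(Q, O), -14) = Add(Mul(O, Q), -14) = Add(-14, Mul(O, Q)))
Mul(Pow(Add(-1581, -44873), -1), Pow(Function('I')(218, Function('p')(15, -2)), -1)) = Mul(Pow(Add(-1581, -44873), -1), Pow(Add(-14, Mul(218, 0)), -1)) = Mul(Pow(-46454, -1), Pow(Add(-14, 0), -1)) = Mul(Rational(-1, 46454), Pow(-14, -1)) = Mul(Rational(-1, 46454), Rational(-1, 14)) = Rational(1, 650356)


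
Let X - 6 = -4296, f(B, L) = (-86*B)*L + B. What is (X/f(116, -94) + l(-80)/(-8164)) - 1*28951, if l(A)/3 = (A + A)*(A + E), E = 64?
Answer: -167936395595/5800522 ≈ -28952.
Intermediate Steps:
f(B, L) = B - 86*B*L (f(B, L) = -86*B*L + B = B - 86*B*L)
X = -4290 (X = 6 - 4296 = -4290)
l(A) = 6*A*(64 + A) (l(A) = 3*((A + A)*(A + 64)) = 3*((2*A)*(64 + A)) = 3*(2*A*(64 + A)) = 6*A*(64 + A))
(X/f(116, -94) + l(-80)/(-8164)) - 1*28951 = (-4290*1/(116*(1 - 86*(-94))) + (6*(-80)*(64 - 80))/(-8164)) - 1*28951 = (-4290*1/(116*(1 + 8084)) + (6*(-80)*(-16))*(-1/8164)) - 28951 = (-4290/(116*8085) + 7680*(-1/8164)) - 28951 = (-4290/937860 - 1920/2041) - 28951 = (-4290*1/937860 - 1920/2041) - 28951 = (-13/2842 - 1920/2041) - 28951 = -5483173/5800522 - 28951 = -167936395595/5800522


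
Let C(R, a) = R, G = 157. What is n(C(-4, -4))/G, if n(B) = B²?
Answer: 16/157 ≈ 0.10191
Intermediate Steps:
n(C(-4, -4))/G = (-4)²/157 = 16*(1/157) = 16/157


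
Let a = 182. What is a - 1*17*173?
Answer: -2759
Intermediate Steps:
a - 1*17*173 = 182 - 1*17*173 = 182 - 17*173 = 182 - 2941 = -2759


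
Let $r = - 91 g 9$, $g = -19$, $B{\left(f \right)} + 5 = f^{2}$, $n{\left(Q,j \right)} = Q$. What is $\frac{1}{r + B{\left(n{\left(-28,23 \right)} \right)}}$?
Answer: $\frac{1}{16340} \approx 6.12 \cdot 10^{-5}$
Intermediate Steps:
$B{\left(f \right)} = -5 + f^{2}$
$r = 15561$ ($r = \left(-91\right) \left(-19\right) 9 = 1729 \cdot 9 = 15561$)
$\frac{1}{r + B{\left(n{\left(-28,23 \right)} \right)}} = \frac{1}{15561 - \left(5 - \left(-28\right)^{2}\right)} = \frac{1}{15561 + \left(-5 + 784\right)} = \frac{1}{15561 + 779} = \frac{1}{16340}$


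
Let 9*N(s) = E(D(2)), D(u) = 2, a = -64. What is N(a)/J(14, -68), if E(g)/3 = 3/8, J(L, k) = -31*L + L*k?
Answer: -1/11088 ≈ -9.0188e-5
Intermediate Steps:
E(g) = 9/8 (E(g) = 3*(3/8) = 9/8)
N(s) = ⅛ (N(s) = (⅑)*(9/8) = ⅛)
N(a)/J(14, -68) = 1/(8*((14*(-31 - 68)))) = 1/(8*((14*(-99)))) = (⅛)/(-1386) = (⅛)*(-1/1386) = -1/11088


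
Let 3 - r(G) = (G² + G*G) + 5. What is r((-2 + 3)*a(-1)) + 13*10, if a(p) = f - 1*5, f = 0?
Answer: 78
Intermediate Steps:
a(p) = -5 (a(p) = 0 - 1*5 = 0 - 5 = -5)
r(G) = -2 - 2*G² (r(G) = 3 - ((G² + G*G) + 5) = 3 - ((G² + G²) + 5) = 3 - (2*G² + 5) = 3 - (5 + 2*G²) = 3 + (-5 - 2*G²) = -2 - 2*G²)
r((-2 + 3)*a(-1)) + 13*10 = (-2 - 2*25*(-2 + 3)²) + 13*10 = (-2 - 2*(1*(-5))²) + 130 = (-2 - 2*(-5)²) + 130 = (-2 - 2*25) + 130 = (-2 - 50) + 130 = -52 + 130 = 78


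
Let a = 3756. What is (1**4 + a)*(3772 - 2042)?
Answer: 6499610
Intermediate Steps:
(1**4 + a)*(3772 - 2042) = (1**4 + 3756)*(3772 - 2042) = (1 + 3756)*1730 = 3757*1730 = 6499610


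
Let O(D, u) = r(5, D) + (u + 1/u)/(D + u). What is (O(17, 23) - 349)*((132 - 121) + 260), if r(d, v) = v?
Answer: -8263061/92 ≈ -89816.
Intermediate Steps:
O(D, u) = D + (u + 1/u)/(D + u)
(O(17, 23) - 349)*((132 - 121) + 260) = ((1 + 23² + 17*23² + 23*17²)/(23*(17 + 23)) - 349)*((132 - 121) + 260) = ((1/23)*(1 + 529 + 17*529 + 23*289)/40 - 349)*(11 + 260) = ((1/23)*(1/40)*(1 + 529 + 8993 + 6647) - 349)*271 = ((1/23)*(1/40)*16170 - 349)*271 = (1617/92 - 349)*271 = -30491/92*271 = -8263061/92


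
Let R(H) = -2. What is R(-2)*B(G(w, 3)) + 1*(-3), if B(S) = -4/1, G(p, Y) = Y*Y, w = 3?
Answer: 5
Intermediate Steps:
G(p, Y) = Y²
B(S) = -4 (B(S) = 1*(-4) = -4)
R(-2)*B(G(w, 3)) + 1*(-3) = -2*(-4) + 1*(-3) = 8 - 3 = 5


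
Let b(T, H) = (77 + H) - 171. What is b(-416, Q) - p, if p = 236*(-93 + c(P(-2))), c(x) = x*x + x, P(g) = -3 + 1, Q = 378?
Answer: 21760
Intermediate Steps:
P(g) = -2
b(T, H) = -94 + H
c(x) = x + x**2 (c(x) = x**2 + x = x + x**2)
p = -21476 (p = 236*(-93 - 2*(1 - 2)) = 236*(-93 - 2*(-1)) = 236*(-93 + 2) = 236*(-91) = -21476)
b(-416, Q) - p = (-94 + 378) - 1*(-21476) = 284 + 21476 = 21760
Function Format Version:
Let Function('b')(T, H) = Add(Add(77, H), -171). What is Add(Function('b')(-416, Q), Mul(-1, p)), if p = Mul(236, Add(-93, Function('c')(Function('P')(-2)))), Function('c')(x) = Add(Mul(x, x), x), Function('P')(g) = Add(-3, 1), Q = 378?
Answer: 21760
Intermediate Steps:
Function('P')(g) = -2
Function('b')(T, H) = Add(-94, H)
Function('c')(x) = Add(x, Pow(x, 2)) (Function('c')(x) = Add(Pow(x, 2), x) = Add(x, Pow(x, 2)))
p = -21476 (p = Mul(236, Add(-93, Mul(-2, Add(1, -2)))) = Mul(236, Add(-93, Mul(-2, -1))) = Mul(236, Add(-93, 2)) = Mul(236, -91) = -21476)
Add(Function('b')(-416, Q), Mul(-1, p)) = Add(Add(-94, 378), Mul(-1, -21476)) = Add(284, 21476) = 21760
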